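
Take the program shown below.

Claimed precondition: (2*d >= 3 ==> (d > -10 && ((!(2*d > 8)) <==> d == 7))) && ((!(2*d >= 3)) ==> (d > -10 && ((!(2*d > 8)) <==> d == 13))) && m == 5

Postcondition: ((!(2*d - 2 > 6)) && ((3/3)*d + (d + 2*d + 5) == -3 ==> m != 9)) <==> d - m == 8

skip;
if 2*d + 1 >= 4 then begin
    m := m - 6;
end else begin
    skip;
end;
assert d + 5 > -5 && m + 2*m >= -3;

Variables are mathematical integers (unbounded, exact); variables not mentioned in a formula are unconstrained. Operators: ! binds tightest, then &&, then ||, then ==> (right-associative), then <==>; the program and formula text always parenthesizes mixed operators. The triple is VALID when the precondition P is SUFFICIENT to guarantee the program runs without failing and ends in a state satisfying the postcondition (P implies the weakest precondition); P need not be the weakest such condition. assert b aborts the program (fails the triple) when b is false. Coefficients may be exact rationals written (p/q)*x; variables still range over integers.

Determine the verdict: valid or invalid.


Working backward. After the program, the postcondition ((!(2*d - 2 > 6)) && ((3/3)*d + (d + 2*d + 5) == -3 ==> m != 9)) <==> d - m == 8 must hold; in canonical form it is ((!(2*d > 8)) && (4*d == -8 ==> m != 9)) <==> d == m + 8.
Before assert d + 5 > -5 && m + 2*m >= -3: d > -10 && 3*m >= -3 && (((!(2*d > 8)) && (4*d == -8 ==> m != 9)) <==> d == m + 8)
Then branch requires d > -10 && 3*m >= 15 && (((!(2*d > 8)) && (4*d == -8 ==> m != 15)) <==> d == m + 2); else branch requires d > -10 && 3*m >= -3 && (((!(2*d > 8)) && (4*d == -8 ==> m != 9)) <==> d == m + 8).
Before the if: (2*d >= 3 ==> (d > -10 && 3*m >= 15 && (((!(2*d > 8)) && (4*d == -8 ==> m != 15)) <==> d == m + 2))) && ((!(2*d >= 3)) ==> (d > -10 && 3*m >= -3 && (((!(2*d > 8)) && (4*d == -8 ==> m != 9)) <==> d == m + 8)))
Before skip: (2*d >= 3 ==> (d > -10 && 3*m >= 15 && (((!(2*d > 8)) && (4*d == -8 ==> m != 15)) <==> d == m + 2))) && ((!(2*d >= 3)) ==> (d > -10 && 3*m >= -3 && (((!(2*d > 8)) && (4*d == -8 ==> m != 9)) <==> d == m + 8)))
The weakest precondition is (2*d >= 3 ==> (d > -10 && 3*m >= 15 && (((!(2*d > 8)) && (4*d == -8 ==> m != 15)) <==> d == m + 2))) && ((!(2*d >= 3)) ==> (d > -10 && 3*m >= -3 && (((!(2*d > 8)) && (4*d == -8 ==> m != 9)) <==> d == m + 8))).
Check whether (2*d >= 3 ==> (d > -10 && ((!(2*d > 8)) <==> d == 7))) && ((!(2*d >= 3)) ==> (d > -10 && ((!(2*d > 8)) <==> d == 13))) && m == 5 implies it.
Every state satisfying the precondition satisfies the weakest precondition: the implication holds.
Answer: valid


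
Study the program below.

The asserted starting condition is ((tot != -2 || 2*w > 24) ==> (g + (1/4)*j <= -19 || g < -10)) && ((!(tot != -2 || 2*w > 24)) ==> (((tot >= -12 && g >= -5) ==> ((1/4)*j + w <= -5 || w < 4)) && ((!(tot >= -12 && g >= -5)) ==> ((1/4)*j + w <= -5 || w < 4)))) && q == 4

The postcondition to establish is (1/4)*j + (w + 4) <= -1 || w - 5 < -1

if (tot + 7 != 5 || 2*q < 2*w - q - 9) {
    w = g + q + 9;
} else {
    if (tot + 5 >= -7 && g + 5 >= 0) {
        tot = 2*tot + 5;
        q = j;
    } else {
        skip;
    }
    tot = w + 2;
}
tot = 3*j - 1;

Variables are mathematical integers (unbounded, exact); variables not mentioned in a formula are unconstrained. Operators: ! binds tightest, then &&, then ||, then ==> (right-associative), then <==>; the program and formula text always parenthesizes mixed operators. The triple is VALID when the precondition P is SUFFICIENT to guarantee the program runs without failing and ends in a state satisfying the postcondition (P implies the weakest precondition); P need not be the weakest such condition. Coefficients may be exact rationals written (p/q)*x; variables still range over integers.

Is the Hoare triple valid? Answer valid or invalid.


Working backward. After the program, the postcondition (1/4)*j + (w + 4) <= -1 || w - 5 < -1 must hold; in canonical form it is (1/4)*j + w <= -5 || w < 4.
Before tot := 3*j - 1: (1/4)*j + w <= -5 || w < 4
Then branch requires g + (1/4)*j + q <= -14 || g + q < -5; else branch requires ((tot >= -12 && g >= -5) ==> ((1/4)*j + w <= -5 || w < 4)) && ((!(tot >= -12 && g >= -5)) ==> ((1/4)*j + w <= -5 || w < 4)).
Before the if: ((tot != -2 || 3*q < 2*w - 9) ==> (g + (1/4)*j + q <= -14 || g + q < -5)) && ((!(tot != -2 || 3*q < 2*w - 9)) ==> (((tot >= -12 && g >= -5) ==> ((1/4)*j + w <= -5 || w < 4)) && ((!(tot >= -12 && g >= -5)) ==> ((1/4)*j + w <= -5 || w < 4))))
The weakest precondition is ((tot != -2 || 3*q < 2*w - 9) ==> (g + (1/4)*j + q <= -14 || g + q < -5)) && ((!(tot != -2 || 3*q < 2*w - 9)) ==> (((tot >= -12 && g >= -5) ==> ((1/4)*j + w <= -5 || w < 4)) && ((!(tot >= -12 && g >= -5)) ==> ((1/4)*j + w <= -5 || w < 4)))).
Check whether ((tot != -2 || 2*w > 24) ==> (g + (1/4)*j <= -19 || g < -10)) && ((!(tot != -2 || 2*w > 24)) ==> (((tot >= -12 && g >= -5) ==> ((1/4)*j + w <= -5 || w < 4)) && ((!(tot >= -12 && g >= -5)) ==> ((1/4)*j + w <= -5 || w < 4)))) && q == 4 implies it.
Countermodel: at the initial state g = 0, j = -64, q = 4, tot = -2, w = 11, the precondition holds but the weakest precondition fails.
Answer: invalid


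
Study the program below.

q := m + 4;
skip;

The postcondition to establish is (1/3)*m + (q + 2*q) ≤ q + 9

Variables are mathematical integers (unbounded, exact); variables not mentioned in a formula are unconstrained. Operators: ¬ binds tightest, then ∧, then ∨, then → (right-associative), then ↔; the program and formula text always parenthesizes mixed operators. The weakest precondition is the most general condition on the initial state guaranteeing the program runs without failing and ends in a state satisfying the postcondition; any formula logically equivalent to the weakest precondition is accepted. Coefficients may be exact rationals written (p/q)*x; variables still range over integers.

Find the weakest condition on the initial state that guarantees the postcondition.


Working backward. After the program, the postcondition (1/3)*m + (q + 2*q) ≤ q + 9 must hold; in canonical form it is (1/3)*m + 2*q ≤ 9.
Before skip: (1/3)*m + 2*q ≤ 9
Before q := m + 4: (7/3)*m ≤ 1
Answer: WP = (7/3)*m ≤ 1


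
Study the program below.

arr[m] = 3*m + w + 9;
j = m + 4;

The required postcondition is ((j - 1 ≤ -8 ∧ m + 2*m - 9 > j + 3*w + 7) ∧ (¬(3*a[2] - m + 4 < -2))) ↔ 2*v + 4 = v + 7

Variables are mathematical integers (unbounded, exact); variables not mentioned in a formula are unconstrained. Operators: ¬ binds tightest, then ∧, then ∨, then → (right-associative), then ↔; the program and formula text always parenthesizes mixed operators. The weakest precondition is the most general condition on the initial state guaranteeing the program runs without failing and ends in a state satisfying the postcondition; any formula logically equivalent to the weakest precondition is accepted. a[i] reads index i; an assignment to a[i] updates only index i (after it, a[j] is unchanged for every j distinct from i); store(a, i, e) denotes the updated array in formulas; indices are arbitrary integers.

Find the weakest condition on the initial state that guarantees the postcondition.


Working backward. After the program, the postcondition ((j - 1 ≤ -8 ∧ m + 2*m - 9 > j + 3*w + 7) ∧ (¬(3*a[2] - m + 4 < -2))) ↔ 2*v + 4 = v + 7 must hold; in canonical form it is (j ≤ -7 ∧ 3*m > j + 3*w + 16 ∧ (¬(3*a[2] < m - 6))) ↔ v = 3.
Before j := m + 4: (m ≤ -11 ∧ 2*m > 3*w + 20 ∧ (¬(3*a[2] < m - 6))) ↔ v = 3
Before arr[m] := 3*m + w + 9: (m ≤ -11 ∧ 2*m > 3*w + 20 ∧ (¬(3*a[2] < m - 6))) ↔ v = 3
Answer: WP = (m ≤ -11 ∧ 2*m > 3*w + 20 ∧ (¬(3*a[2] < m - 6))) ↔ v = 3


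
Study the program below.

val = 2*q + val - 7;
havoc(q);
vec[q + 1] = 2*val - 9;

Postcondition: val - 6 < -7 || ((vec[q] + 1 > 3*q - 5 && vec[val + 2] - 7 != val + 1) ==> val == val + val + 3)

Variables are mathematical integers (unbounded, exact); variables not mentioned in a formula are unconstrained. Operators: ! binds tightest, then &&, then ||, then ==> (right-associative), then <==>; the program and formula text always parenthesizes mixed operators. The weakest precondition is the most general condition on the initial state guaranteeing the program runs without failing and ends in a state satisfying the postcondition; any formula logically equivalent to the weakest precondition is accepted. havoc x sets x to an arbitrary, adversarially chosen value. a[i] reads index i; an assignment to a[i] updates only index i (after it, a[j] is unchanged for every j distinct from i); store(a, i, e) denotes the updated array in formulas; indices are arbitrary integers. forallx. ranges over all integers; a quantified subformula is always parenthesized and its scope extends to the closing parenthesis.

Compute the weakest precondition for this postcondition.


Working backward. After the program, the postcondition val - 6 < -7 || ((vec[q] + 1 > 3*q - 5 && vec[val + 2] - 7 != val + 1) ==> val == val + val + 3) must hold; in canonical form it is val < -1 || ((vec[q] > 3*q - 6 && vec[val + 2] != val + 8) ==> val == -3).
Before vec[q + 1] := 2*val - 9: val < -1 || ((store(vec, q + 1, 2*val - 9)[q] > 3*q - 6 && store(vec, q + 1, 2*val - 9)[val + 2] != val + 8) ==> val == -3)
Before havoc q: forall q_1. (val < -1 || ((store(vec, q_1 + 1, 2*val - 9)[q_1] > 3*q_1 - 6 && store(vec, q_1 + 1, 2*val - 9)[val + 2] != val + 8) ==> val == -3))
Before val := 2*q + val - 7: forall q_1. (2*q + val < 6 || ((store(vec, q_1 + 1, 4*q + 2*val - 23)[q_1] > 3*q_1 - 6 && store(vec, q_1 + 1, 4*q + 2*val - 23)[2*q + val - 5] != 2*q + val + 1) ==> 2*q + val == 4))
Answer: WP = forall q_1. (2*q + val < 6 || ((store(vec, q_1 + 1, 4*q + 2*val - 23)[q_1] > 3*q_1 - 6 && store(vec, q_1 + 1, 4*q + 2*val - 23)[2*q + val - 5] != 2*q + val + 1) ==> 2*q + val == 4))


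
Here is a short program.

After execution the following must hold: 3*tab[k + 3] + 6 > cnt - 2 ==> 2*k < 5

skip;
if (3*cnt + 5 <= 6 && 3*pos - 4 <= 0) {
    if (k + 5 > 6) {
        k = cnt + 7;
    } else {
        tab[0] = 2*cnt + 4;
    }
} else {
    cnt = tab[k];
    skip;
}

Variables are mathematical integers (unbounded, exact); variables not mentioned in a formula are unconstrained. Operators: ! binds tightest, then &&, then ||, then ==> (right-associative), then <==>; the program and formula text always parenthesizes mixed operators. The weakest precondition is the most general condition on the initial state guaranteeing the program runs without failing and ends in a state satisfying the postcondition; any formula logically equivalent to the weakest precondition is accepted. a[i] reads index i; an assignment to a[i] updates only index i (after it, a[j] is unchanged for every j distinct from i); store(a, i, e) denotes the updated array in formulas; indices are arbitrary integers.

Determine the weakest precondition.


Working backward. After the program, the postcondition 3*tab[k + 3] + 6 > cnt - 2 ==> 2*k < 5 must hold; in canonical form it is 3*tab[k + 3] > cnt - 8 ==> 2*k < 5.
Then branch requires (k > 1 ==> (3*tab[cnt + 10] > cnt - 8 ==> 2*cnt < -9)) && ((!(k > 1)) ==> (3*store(tab, 0, 2*cnt + 4)[k + 3] > cnt - 8 ==> 2*k < 5)); else branch requires 3*tab[k + 3] > tab[k] - 8 ==> 2*k < 5.
Before the if: ((3*cnt <= 1 && 3*pos <= 4) ==> ((k > 1 ==> (3*tab[cnt + 10] > cnt - 8 ==> 2*cnt < -9)) && ((!(k > 1)) ==> (3*store(tab, 0, 2*cnt + 4)[k + 3] > cnt - 8 ==> 2*k < 5)))) && ((!(3*cnt <= 1 && 3*pos <= 4)) ==> (3*tab[k + 3] > tab[k] - 8 ==> 2*k < 5))
Before skip: ((3*cnt <= 1 && 3*pos <= 4) ==> ((k > 1 ==> (3*tab[cnt + 10] > cnt - 8 ==> 2*cnt < -9)) && ((!(k > 1)) ==> (3*store(tab, 0, 2*cnt + 4)[k + 3] > cnt - 8 ==> 2*k < 5)))) && ((!(3*cnt <= 1 && 3*pos <= 4)) ==> (3*tab[k + 3] > tab[k] - 8 ==> 2*k < 5))
Answer: WP = ((3*cnt <= 1 && 3*pos <= 4) ==> ((k > 1 ==> (3*tab[cnt + 10] > cnt - 8 ==> 2*cnt < -9)) && ((!(k > 1)) ==> (3*store(tab, 0, 2*cnt + 4)[k + 3] > cnt - 8 ==> 2*k < 5)))) && ((!(3*cnt <= 1 && 3*pos <= 4)) ==> (3*tab[k + 3] > tab[k] - 8 ==> 2*k < 5))


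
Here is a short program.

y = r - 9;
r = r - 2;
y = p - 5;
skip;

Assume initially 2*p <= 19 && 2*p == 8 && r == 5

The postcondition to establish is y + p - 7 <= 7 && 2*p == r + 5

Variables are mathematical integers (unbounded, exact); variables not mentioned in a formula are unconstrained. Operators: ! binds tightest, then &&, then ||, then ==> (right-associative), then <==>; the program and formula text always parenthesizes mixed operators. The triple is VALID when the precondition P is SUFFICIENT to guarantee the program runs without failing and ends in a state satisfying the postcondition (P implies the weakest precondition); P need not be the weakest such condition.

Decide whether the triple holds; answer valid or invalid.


Working backward. After the program, the postcondition y + p - 7 <= 7 && 2*p == r + 5 must hold; in canonical form it is p + y <= 14 && 2*p == r + 5.
Before skip: p + y <= 14 && 2*p == r + 5
Before y := p - 5: 2*p <= 19 && 2*p == r + 5
Before r := r - 2: 2*p <= 19 && 2*p == r + 3
Before y := r - 9: 2*p <= 19 && 2*p == r + 3
The weakest precondition is 2*p <= 19 && 2*p == r + 3.
Check whether 2*p <= 19 && 2*p == 8 && r == 5 implies it.
Every state satisfying the precondition satisfies the weakest precondition: the implication holds.
Answer: valid


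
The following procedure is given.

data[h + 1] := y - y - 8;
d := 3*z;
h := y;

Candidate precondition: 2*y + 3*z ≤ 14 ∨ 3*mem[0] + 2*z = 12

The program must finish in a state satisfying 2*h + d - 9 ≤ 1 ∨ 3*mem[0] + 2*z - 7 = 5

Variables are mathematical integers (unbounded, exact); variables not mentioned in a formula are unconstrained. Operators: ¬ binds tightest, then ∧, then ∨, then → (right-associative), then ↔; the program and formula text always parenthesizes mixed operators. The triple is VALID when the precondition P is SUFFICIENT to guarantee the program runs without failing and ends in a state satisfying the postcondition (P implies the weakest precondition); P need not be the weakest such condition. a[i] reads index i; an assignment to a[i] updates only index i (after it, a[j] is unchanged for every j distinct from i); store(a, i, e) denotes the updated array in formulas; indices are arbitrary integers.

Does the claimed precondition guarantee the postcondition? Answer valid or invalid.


Working backward. After the program, the postcondition 2*h + d - 9 ≤ 1 ∨ 3*mem[0] + 2*z - 7 = 5 must hold; in canonical form it is d + 2*h ≤ 10 ∨ 3*mem[0] + 2*z = 12.
Before h := y: d + 2*y ≤ 10 ∨ 3*mem[0] + 2*z = 12
Before d := 3*z: 2*y + 3*z ≤ 10 ∨ 3*mem[0] + 2*z = 12
Before data[h + 1] := y - y - 8: 2*y + 3*z ≤ 10 ∨ 3*mem[0] + 2*z = 12
The weakest precondition is 2*y + 3*z ≤ 10 ∨ 3*mem[0] + 2*z = 12.
Check whether 2*y + 3*z ≤ 14 ∨ 3*mem[0] + 2*z = 12 implies it.
Countermodel: at the initial state mem = {[0] = 0, elsewhere 0}, y = 4, z = 1, the precondition holds but the weakest precondition fails.
Answer: invalid


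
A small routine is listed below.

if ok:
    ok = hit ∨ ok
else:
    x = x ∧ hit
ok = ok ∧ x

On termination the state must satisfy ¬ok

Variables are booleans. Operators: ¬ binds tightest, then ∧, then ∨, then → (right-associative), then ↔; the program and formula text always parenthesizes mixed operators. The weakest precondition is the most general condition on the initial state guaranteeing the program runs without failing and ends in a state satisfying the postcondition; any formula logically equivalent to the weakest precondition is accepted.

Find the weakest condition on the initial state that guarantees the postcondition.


Working backward. After the program, ¬ok must hold.
Before ok := ok ∧ x: ¬(ok ∧ x)
Then branch requires ¬((hit ∨ ok) ∧ x); else branch requires ¬(ok ∧ x ∧ hit).
Before the if: (ok → (¬((hit ∨ ok) ∧ x))) ∧ ((¬ok) → (¬(ok ∧ x ∧ hit)))
Answer: WP = (ok → (¬((hit ∨ ok) ∧ x))) ∧ ((¬ok) → (¬(ok ∧ x ∧ hit)))


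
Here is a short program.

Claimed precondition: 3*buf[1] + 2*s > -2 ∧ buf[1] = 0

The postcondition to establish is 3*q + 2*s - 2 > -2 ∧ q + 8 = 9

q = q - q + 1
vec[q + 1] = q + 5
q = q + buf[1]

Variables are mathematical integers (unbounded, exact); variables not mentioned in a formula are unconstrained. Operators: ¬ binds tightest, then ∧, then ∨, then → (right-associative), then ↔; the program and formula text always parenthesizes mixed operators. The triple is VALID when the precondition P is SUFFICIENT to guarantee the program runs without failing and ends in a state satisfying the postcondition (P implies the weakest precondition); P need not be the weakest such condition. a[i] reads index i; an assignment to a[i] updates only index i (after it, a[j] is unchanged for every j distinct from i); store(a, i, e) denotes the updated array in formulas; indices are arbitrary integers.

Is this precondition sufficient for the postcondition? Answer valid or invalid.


Working backward. After the program, the postcondition 3*q + 2*s - 2 > -2 ∧ q + 8 = 9 must hold; in canonical form it is 3*q + 2*s > 0 ∧ q = 1.
Before q := q + buf[1]: 3*buf[1] + 3*q + 2*s > 0 ∧ buf[1] + q = 1
Before vec[q + 1] := q + 5: 3*buf[1] + 3*q + 2*s > 0 ∧ buf[1] + q = 1
Before q := q - q + 1: 3*buf[1] + 2*s > -3 ∧ buf[1] = 0
The weakest precondition is 3*buf[1] + 2*s > -3 ∧ buf[1] = 0.
Check whether 3*buf[1] + 2*s > -2 ∧ buf[1] = 0 implies it.
Every state satisfying the precondition satisfies the weakest precondition: the implication holds.
Answer: valid


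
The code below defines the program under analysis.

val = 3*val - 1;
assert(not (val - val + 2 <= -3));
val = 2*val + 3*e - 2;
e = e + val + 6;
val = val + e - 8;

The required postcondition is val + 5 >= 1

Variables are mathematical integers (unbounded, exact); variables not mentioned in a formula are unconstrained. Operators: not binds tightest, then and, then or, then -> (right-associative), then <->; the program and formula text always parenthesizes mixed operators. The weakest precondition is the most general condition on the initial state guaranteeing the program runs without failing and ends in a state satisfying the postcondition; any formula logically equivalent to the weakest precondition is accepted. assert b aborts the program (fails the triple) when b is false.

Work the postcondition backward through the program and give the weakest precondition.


Working backward. After the program, the postcondition val + 5 >= 1 must hold; in canonical form it is val >= -4.
Before val := val + e - 8: e + val >= 4
Before e := e + val + 6: e + 2*val >= -2
Before val := 2*val + 3*e - 2: 7*e + 4*val >= 2
Before assert not (val - val + 2 <= -3): 7*e + 4*val >= 2
Before val := 3*val - 1: 7*e + 12*val >= 6
Answer: WP = 7*e + 12*val >= 6


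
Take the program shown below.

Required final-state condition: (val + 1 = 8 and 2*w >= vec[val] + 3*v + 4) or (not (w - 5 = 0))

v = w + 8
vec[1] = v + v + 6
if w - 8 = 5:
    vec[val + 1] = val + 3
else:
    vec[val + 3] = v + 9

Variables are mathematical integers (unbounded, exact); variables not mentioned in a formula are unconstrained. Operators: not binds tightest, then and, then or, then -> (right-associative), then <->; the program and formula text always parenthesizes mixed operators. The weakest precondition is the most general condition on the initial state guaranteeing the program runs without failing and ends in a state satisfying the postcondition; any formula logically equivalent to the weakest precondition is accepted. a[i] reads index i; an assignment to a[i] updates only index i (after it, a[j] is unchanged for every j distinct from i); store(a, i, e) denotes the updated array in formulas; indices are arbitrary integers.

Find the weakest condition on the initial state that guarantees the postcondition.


Working backward. After the program, the postcondition (val + 1 = 8 and 2*w >= vec[val] + 3*v + 4) or (not (w - 5 = 0)) must hold; in canonical form it is (val = 7 and 2*w >= vec[val] + 3*v + 4) or (not (w = 5)).
Then branch requires (val = 7 and 2*w >= store(vec, val + 1, val + 3)[val] + 3*v + 4) or (not (w = 5)); else branch requires (val = 7 and 2*w >= store(vec, val + 3, v + 9)[val] + 3*v + 4) or (not (w = 5)).
Before the if: (w = 13 -> ((val = 7 and 2*w >= store(vec, val + 1, val + 3)[val] + 3*v + 4) or (not (w = 5)))) and ((not (w = 13)) -> ((val = 7 and 2*w >= store(vec, val + 3, v + 9)[val] + 3*v + 4) or (not (w = 5))))
Before vec[1] := v + v + 6: (w = 13 -> ((val = 7 and 2*w >= store(store(vec, 1, 2*v + 6), val + 1, val + 3)[val] + 3*v + 4) or (not (w = 5)))) and ((not (w = 13)) -> ((val = 7 and 2*w >= store(store(vec, 1, 2*v + 6), val + 3, v + 9)[val] + 3*v + 4) or (not (w = 5))))
Before v := w + 8: (w = 13 -> ((val = 7 and store(store(vec, 1, 2*w + 22), val + 1, val + 3)[val] + w <= -28) or (not (w = 5)))) and ((not (w = 13)) -> ((val = 7 and store(store(vec, 1, 2*w + 22), val + 3, w + 17)[val] + w <= -28) or (not (w = 5))))
Answer: WP = (w = 13 -> ((val = 7 and store(store(vec, 1, 2*w + 22), val + 1, val + 3)[val] + w <= -28) or (not (w = 5)))) and ((not (w = 13)) -> ((val = 7 and store(store(vec, 1, 2*w + 22), val + 3, w + 17)[val] + w <= -28) or (not (w = 5))))


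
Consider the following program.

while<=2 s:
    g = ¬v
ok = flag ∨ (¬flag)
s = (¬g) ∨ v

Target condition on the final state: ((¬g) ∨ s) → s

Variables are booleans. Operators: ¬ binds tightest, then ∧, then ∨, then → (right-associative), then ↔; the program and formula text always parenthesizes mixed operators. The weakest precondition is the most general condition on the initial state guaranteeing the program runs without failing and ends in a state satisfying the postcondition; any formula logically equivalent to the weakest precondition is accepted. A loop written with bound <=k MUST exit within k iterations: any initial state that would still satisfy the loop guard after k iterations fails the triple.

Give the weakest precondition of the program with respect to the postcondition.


Working backward. After the program, ((¬g) ∨ s) → s must hold.
Before s := (¬g) ∨ v: true
Before ok := flag ∨ (¬flag): true
Before the loop (bound <=2), unroll the exhaustion recursion (WP_0 = exit-now case; WP_j = one more guarded iteration, up to j = 2):
  WP_0: ¬s
  WP_1: s → (¬s)
  WP_2: s → (s → (¬s))
So before the loop: s → (s → (¬s))
Answer: WP = s → (s → (¬s))


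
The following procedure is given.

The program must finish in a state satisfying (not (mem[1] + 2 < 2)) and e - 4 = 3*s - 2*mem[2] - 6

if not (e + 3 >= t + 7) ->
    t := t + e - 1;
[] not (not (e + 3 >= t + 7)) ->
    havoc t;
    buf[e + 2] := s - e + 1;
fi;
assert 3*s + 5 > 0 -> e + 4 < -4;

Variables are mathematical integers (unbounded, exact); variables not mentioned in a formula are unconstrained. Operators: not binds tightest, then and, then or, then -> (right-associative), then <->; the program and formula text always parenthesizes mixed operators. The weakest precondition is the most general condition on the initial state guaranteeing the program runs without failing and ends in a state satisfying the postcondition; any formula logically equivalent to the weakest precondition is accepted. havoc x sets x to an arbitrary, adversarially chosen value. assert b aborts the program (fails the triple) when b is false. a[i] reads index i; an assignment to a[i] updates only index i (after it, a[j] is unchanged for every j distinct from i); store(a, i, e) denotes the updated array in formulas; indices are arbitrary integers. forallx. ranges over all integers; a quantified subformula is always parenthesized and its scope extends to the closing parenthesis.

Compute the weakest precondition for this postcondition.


Working backward. After the program, the postcondition (not (mem[1] + 2 < 2)) and e - 4 = 3*s - 2*mem[2] - 6 must hold; in canonical form it is (not (mem[1] < 0)) and 2*mem[2] + e = 3*s - 2.
Before assert 3*s + 5 > 0 -> e + 4 < -4: (3*s > -5 -> e < -8) and (not (mem[1] < 0)) and 2*mem[2] + e = 3*s - 2
Then branch requires (3*s > -5 -> e < -8) and (not (mem[1] < 0)) and 2*mem[2] + e = 3*s - 2; else branch requires (3*s > -5 -> e < -8) and (not (mem[1] < 0)) and 2*mem[2] + e = 3*s - 2.
Before the if: ((not (e >= t + 4)) -> ((3*s > -5 -> e < -8) and (not (mem[1] < 0)) and 2*mem[2] + e = 3*s - 2)) and (e >= t + 4 -> ((3*s > -5 -> e < -8) and (not (mem[1] < 0)) and 2*mem[2] + e = 3*s - 2))
Answer: WP = ((not (e >= t + 4)) -> ((3*s > -5 -> e < -8) and (not (mem[1] < 0)) and 2*mem[2] + e = 3*s - 2)) and (e >= t + 4 -> ((3*s > -5 -> e < -8) and (not (mem[1] < 0)) and 2*mem[2] + e = 3*s - 2))


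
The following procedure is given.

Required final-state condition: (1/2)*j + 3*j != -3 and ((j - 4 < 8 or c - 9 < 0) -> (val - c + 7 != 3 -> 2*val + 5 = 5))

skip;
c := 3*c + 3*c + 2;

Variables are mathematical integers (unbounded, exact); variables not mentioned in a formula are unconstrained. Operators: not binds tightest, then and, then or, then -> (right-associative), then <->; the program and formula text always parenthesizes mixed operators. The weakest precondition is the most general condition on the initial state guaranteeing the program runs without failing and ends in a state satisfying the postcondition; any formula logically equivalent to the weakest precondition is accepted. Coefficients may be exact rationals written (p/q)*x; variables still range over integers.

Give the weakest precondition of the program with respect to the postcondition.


Working backward. After the program, the postcondition (1/2)*j + 3*j != -3 and ((j - 4 < 8 or c - 9 < 0) -> (val - c + 7 != 3 -> 2*val + 5 = 5)) must hold; in canonical form it is (7/2)*j != -3 and ((j < 12 or c < 9) -> (val != c - 4 -> 2*val = 0)).
Before c := 3*c + 3*c + 2: (7/2)*j != -3 and ((j < 12 or 6*c < 7) -> (val != 6*c - 2 -> 2*val = 0))
Before skip: (7/2)*j != -3 and ((j < 12 or 6*c < 7) -> (val != 6*c - 2 -> 2*val = 0))
Answer: WP = (7/2)*j != -3 and ((j < 12 or 6*c < 7) -> (val != 6*c - 2 -> 2*val = 0))


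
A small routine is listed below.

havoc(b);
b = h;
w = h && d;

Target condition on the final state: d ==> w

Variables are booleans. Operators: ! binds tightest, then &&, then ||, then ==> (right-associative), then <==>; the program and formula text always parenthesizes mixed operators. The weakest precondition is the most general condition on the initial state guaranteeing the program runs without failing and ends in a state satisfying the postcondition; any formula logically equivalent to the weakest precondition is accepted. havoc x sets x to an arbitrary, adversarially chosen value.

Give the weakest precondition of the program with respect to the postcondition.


Working backward. After the program, d ==> w must hold.
Before w := h && d: d ==> (h && d)
Before b := h: d ==> (h && d)
Before havoc b: d ==> (h && d)
Answer: WP = d ==> (h && d)


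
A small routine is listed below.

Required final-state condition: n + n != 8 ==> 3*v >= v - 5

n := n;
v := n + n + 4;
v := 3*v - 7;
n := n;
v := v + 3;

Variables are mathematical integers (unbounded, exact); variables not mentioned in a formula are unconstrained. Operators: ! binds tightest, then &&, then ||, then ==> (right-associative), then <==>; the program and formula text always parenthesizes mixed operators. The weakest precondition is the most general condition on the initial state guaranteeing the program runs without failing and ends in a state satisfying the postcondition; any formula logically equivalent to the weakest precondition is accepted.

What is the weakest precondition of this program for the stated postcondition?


Working backward. After the program, the postcondition n + n != 8 ==> 3*v >= v - 5 must hold; in canonical form it is 2*n != 8 ==> 2*v >= -5.
Before v := v + 3: 2*n != 8 ==> 2*v >= -11
Before n := n: 2*n != 8 ==> 2*v >= -11
Before v := 3*v - 7: 2*n != 8 ==> 6*v >= 3
Before v := n + n + 4: 2*n != 8 ==> 12*n >= -21
Before n := n: 2*n != 8 ==> 12*n >= -21
Answer: WP = 2*n != 8 ==> 12*n >= -21


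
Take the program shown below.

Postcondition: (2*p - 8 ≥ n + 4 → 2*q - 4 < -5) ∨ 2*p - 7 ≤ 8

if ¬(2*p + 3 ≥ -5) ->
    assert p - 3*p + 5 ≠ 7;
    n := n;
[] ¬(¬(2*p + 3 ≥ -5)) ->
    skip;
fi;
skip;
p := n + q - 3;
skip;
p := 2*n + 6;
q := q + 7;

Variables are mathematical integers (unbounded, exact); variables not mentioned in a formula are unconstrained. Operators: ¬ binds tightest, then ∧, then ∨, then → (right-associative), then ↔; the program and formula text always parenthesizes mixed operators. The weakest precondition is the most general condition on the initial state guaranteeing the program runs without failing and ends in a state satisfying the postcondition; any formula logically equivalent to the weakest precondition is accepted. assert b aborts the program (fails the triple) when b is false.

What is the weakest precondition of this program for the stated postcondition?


Working backward. After the program, the postcondition (2*p - 8 ≥ n + 4 → 2*q - 4 < -5) ∨ 2*p - 7 ≤ 8 must hold; in canonical form it is (2*p ≥ n + 12 → 2*q < -1) ∨ 2*p ≤ 15.
Before q := q + 7: (2*p ≥ n + 12 → 2*q < -15) ∨ 2*p ≤ 15
Before p := 2*n + 6: (3*n ≥ 0 → 2*q < -15) ∨ 4*n ≤ 3
Before skip: (3*n ≥ 0 → 2*q < -15) ∨ 4*n ≤ 3
Before p := n + q - 3: (3*n ≥ 0 → 2*q < -15) ∨ 4*n ≤ 3
Before skip: (3*n ≥ 0 → 2*q < -15) ∨ 4*n ≤ 3
Then branch requires 2*p ≠ -2 ∧ ((3*n ≥ 0 → 2*q < -15) ∨ 4*n ≤ 3); else branch requires (3*n ≥ 0 → 2*q < -15) ∨ 4*n ≤ 3.
Before the if: ((¬(2*p ≥ -8)) → (2*p ≠ -2 ∧ ((3*n ≥ 0 → 2*q < -15) ∨ 4*n ≤ 3))) ∧ (2*p ≥ -8 → ((3*n ≥ 0 → 2*q < -15) ∨ 4*n ≤ 3))
Answer: WP = ((¬(2*p ≥ -8)) → (2*p ≠ -2 ∧ ((3*n ≥ 0 → 2*q < -15) ∨ 4*n ≤ 3))) ∧ (2*p ≥ -8 → ((3*n ≥ 0 → 2*q < -15) ∨ 4*n ≤ 3))


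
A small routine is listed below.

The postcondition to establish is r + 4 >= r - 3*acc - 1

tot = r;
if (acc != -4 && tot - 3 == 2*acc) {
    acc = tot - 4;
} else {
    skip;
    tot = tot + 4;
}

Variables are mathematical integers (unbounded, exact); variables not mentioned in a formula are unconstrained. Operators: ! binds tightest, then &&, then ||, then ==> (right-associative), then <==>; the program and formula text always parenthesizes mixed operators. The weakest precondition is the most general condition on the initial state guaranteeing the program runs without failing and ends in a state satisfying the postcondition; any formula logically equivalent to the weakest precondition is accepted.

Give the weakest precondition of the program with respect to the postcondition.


Working backward. After the program, the postcondition r + 4 >= r - 3*acc - 1 must hold; in canonical form it is 3*acc >= -5.
Then branch requires 3*tot >= 7; else branch requires 3*acc >= -5.
Before the if: ((acc != -4 && tot == 2*acc + 3) ==> 3*tot >= 7) && ((!(acc != -4 && tot == 2*acc + 3)) ==> 3*acc >= -5)
Before tot := r: ((acc != -4 && r == 2*acc + 3) ==> 3*r >= 7) && ((!(acc != -4 && r == 2*acc + 3)) ==> 3*acc >= -5)
Answer: WP = ((acc != -4 && r == 2*acc + 3) ==> 3*r >= 7) && ((!(acc != -4 && r == 2*acc + 3)) ==> 3*acc >= -5)


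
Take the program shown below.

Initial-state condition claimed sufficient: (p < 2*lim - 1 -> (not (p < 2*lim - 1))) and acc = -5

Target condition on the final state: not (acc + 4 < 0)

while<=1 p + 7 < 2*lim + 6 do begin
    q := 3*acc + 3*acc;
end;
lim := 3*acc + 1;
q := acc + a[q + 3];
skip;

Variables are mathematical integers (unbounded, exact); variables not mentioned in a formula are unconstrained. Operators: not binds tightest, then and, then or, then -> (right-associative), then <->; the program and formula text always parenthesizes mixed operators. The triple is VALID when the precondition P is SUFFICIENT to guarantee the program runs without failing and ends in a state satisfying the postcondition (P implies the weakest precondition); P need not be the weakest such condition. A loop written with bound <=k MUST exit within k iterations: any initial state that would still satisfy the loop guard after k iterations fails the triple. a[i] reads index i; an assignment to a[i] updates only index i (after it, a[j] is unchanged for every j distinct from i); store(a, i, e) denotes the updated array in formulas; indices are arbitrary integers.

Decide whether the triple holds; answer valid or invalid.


Working backward. After the program, the postcondition not (acc + 4 < 0) must hold; in canonical form it is not (acc < -4).
Before skip: not (acc < -4)
Before q := acc + a[q + 3]: not (acc < -4)
Before lim := 3*acc + 1: not (acc < -4)
Before the loop (bound <=1), unroll the exhaustion recursion (WP_0 = exit-now case; WP_j = one more guarded iteration, up to j = 1):
  WP_0: (not (p < 2*lim - 1)) and (not (acc < -4))
  WP_1: (p < 2*lim - 1 -> ((not (p < 2*lim - 1)) and (not (acc < -4)))) and ((not (p < 2*lim - 1)) -> (not (acc < -4)))
So before the loop: (p < 2*lim - 1 -> ((not (p < 2*lim - 1)) and (not (acc < -4)))) and ((not (p < 2*lim - 1)) -> (not (acc < -4)))
The weakest precondition is (p < 2*lim - 1 -> ((not (p < 2*lim - 1)) and (not (acc < -4)))) and ((not (p < 2*lim - 1)) -> (not (acc < -4))).
Check whether (p < 2*lim - 1 -> (not (p < 2*lim - 1))) and acc = -5 implies it.
Countermodel: at the initial state acc = -5, lim = 0, p = -1, the precondition holds but the weakest precondition fails.
Answer: invalid


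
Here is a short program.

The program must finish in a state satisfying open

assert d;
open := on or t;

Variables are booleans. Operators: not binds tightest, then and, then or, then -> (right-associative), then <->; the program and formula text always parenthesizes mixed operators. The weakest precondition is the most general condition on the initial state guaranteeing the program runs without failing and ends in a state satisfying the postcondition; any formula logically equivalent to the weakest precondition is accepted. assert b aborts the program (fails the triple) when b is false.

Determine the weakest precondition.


Working backward. After the program, open must hold.
Before open := on or t: on or t
Before assert d: d and (on or t)
Answer: WP = d and (on or t)


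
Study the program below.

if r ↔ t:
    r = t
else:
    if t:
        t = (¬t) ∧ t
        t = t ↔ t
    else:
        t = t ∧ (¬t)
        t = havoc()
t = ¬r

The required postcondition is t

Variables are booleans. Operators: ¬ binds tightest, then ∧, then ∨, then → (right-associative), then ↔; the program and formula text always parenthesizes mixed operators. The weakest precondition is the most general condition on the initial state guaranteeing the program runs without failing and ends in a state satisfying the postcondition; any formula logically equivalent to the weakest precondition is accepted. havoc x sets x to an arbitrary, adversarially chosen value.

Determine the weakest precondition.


Working backward. After the program, t must hold.
Before t := ¬r: ¬r
Then branch requires ¬t; else branch requires (t → (¬r)) ∧ ((¬t) → (¬r)).
Before the if: ((r ↔ t) → (¬t)) ∧ ((¬(r ↔ t)) → ((t → (¬r)) ∧ ((¬t) → (¬r))))
Answer: WP = ((r ↔ t) → (¬t)) ∧ ((¬(r ↔ t)) → ((t → (¬r)) ∧ ((¬t) → (¬r))))


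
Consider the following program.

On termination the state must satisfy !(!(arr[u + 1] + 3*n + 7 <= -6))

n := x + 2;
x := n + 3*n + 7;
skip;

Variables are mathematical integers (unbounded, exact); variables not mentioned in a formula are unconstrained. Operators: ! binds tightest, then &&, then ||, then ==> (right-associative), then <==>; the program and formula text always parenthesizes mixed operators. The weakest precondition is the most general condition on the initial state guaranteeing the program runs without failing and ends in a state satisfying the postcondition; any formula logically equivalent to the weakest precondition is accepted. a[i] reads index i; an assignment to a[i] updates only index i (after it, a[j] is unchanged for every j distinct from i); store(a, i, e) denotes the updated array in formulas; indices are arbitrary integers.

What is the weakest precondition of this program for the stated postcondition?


Working backward. After the program, the postcondition !(!(arr[u + 1] + 3*n + 7 <= -6)) must hold; in canonical form it is arr[u + 1] + 3*n <= -13.
Before skip: arr[u + 1] + 3*n <= -13
Before x := n + 3*n + 7: arr[u + 1] + 3*n <= -13
Before n := x + 2: arr[u + 1] + 3*x <= -19
Answer: WP = arr[u + 1] + 3*x <= -19


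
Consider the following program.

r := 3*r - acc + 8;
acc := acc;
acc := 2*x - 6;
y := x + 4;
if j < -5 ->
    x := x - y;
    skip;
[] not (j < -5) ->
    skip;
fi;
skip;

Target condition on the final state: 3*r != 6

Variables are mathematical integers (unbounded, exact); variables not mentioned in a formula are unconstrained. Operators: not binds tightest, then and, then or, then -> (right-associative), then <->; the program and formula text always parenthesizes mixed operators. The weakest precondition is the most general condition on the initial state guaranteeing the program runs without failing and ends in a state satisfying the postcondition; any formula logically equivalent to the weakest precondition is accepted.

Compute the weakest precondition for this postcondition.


Working backward. After the program, 3*r != 6 must hold.
Before skip: 3*r != 6
Then branch requires 3*r != 6; else branch requires 3*r != 6.
Before the if: (j < -5 -> 3*r != 6) and ((not (j < -5)) -> 3*r != 6)
Before y := x + 4: (j < -5 -> 3*r != 6) and ((not (j < -5)) -> 3*r != 6)
Before acc := 2*x - 6: (j < -5 -> 3*r != 6) and ((not (j < -5)) -> 3*r != 6)
Before acc := acc: (j < -5 -> 3*r != 6) and ((not (j < -5)) -> 3*r != 6)
Before r := 3*r - acc + 8: (j < -5 -> 9*r != 3*acc - 18) and ((not (j < -5)) -> 9*r != 3*acc - 18)
Answer: WP = (j < -5 -> 9*r != 3*acc - 18) and ((not (j < -5)) -> 9*r != 3*acc - 18)


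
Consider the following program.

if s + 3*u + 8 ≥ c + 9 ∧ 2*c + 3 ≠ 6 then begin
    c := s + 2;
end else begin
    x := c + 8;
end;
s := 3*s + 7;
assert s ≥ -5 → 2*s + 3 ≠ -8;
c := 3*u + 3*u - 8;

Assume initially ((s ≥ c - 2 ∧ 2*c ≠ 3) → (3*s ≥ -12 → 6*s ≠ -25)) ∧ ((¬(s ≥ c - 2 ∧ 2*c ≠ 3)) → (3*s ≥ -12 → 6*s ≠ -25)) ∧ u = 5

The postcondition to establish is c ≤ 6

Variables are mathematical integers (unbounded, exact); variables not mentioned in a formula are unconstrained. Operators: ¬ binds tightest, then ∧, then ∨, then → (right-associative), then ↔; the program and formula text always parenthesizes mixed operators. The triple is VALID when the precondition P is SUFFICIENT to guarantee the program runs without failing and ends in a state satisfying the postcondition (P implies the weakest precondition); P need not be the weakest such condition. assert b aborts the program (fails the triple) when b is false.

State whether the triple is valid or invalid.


Working backward. After the program, c ≤ 6 must hold.
Before c := 3*u + 3*u - 8: 6*u ≤ 14
Before assert s ≥ -5 → 2*s + 3 ≠ -8: (s ≥ -5 → 2*s ≠ -11) ∧ 6*u ≤ 14
Before s := 3*s + 7: (3*s ≥ -12 → 6*s ≠ -25) ∧ 6*u ≤ 14
Then branch requires (3*s ≥ -12 → 6*s ≠ -25) ∧ 6*u ≤ 14; else branch requires (3*s ≥ -12 → 6*s ≠ -25) ∧ 6*u ≤ 14.
Before the if: ((s + 3*u ≥ c + 1 ∧ 2*c ≠ 3) → ((3*s ≥ -12 → 6*s ≠ -25) ∧ 6*u ≤ 14)) ∧ ((¬(s + 3*u ≥ c + 1 ∧ 2*c ≠ 3)) → ((3*s ≥ -12 → 6*s ≠ -25) ∧ 6*u ≤ 14))
The weakest precondition is ((s + 3*u ≥ c + 1 ∧ 2*c ≠ 3) → ((3*s ≥ -12 → 6*s ≠ -25) ∧ 6*u ≤ 14)) ∧ ((¬(s + 3*u ≥ c + 1 ∧ 2*c ≠ 3)) → ((3*s ≥ -12 → 6*s ≠ -25) ∧ 6*u ≤ 14)).
Check whether ((s ≥ c - 2 ∧ 2*c ≠ 3) → (3*s ≥ -12 → 6*s ≠ -25)) ∧ ((¬(s ≥ c - 2 ∧ 2*c ≠ 3)) → (3*s ≥ -12 → 6*s ≠ -25)) ∧ u = 5 implies it.
Countermodel: at the initial state c = 0, s = 0, u = 5, the precondition holds but the weakest precondition fails.
Answer: invalid


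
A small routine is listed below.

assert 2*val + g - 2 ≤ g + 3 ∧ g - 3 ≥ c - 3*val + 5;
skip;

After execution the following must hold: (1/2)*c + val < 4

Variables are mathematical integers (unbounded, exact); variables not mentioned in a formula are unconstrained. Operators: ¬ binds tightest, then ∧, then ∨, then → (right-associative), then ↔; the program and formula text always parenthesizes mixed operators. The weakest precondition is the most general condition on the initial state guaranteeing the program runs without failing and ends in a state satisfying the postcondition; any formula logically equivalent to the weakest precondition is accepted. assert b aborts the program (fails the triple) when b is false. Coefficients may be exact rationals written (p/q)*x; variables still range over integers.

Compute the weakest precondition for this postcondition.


Working backward. After the program, (1/2)*c + val < 4 must hold.
Before skip: (1/2)*c + val < 4
Before assert 2*val + g - 2 ≤ g + 3 ∧ g - 3 ≥ c - 3*val + 5: 2*val ≤ 5 ∧ g + 3*val ≥ c + 8 ∧ (1/2)*c + val < 4
Answer: WP = 2*val ≤ 5 ∧ g + 3*val ≥ c + 8 ∧ (1/2)*c + val < 4
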